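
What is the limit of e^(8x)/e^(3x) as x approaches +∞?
This is an ∞/∞ indeterminate form as x → +∞.
Rewrite e^(8x)/e^(3x) = e^((8−3)x) = e^(5x); the exponent coefficient is 5 > 0 so e^(5x) → ∞.
Limit = ∞.

Final answer: ∞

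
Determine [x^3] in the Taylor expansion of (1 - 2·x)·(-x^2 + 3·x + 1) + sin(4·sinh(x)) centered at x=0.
Expand to order 3: (1 - 2·x)·(-x^2 + 3·x + 1) + sin(4·sinh(x)) = -8·x^3 - 7·x^2 + 5·x + 1 + O(x^4).
The coefficient of x^3 is -8.

Final answer: -8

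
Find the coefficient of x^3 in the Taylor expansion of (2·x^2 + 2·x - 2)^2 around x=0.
Expand to order 3: (2·x^2 + 2·x - 2)^2 = 8·x^3 - 4·x^2 - 8·x + 4 + O(x^4).
The coefficient of x^3 is 8.

Final answer: 8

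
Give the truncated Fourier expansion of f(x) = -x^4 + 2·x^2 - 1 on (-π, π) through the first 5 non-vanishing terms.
(-56 + 8·π^2)·cos(x) + (5 - 2·π^2)·cos(2·x) + (-40/27 + 8·π^2/9)·cos(3·x) + (11/16 - π^2/2)·cos(4·x) - π^4/5 - 1 + 2·π^2/3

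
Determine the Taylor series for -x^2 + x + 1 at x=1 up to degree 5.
1 - (x - 1) - (x - 1)^2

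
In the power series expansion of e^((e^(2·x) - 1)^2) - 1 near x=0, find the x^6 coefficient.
Expand to order 6: e^((e^(2·x) - 1)^2) - 1 = 3848·x^6/45 + 40·x^5 + 52·x^4/3 + 8·x^3 + 4·x^2 + O(x^7).
The coefficient of x^6 is 3848/45.

Final answer: 3848/45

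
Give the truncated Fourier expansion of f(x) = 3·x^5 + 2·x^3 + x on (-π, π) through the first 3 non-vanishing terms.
(-116·π^2 + 6·π^4 + 698)·sin(x) + (-3·π^4 - 41/2 + 13·π^2)·sin(2·x) + (-28·π^2/9 + 74/27 + 2·π^4)·sin(3·x)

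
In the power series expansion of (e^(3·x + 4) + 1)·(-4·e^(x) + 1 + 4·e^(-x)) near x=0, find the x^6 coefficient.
Expand to order 6: (e^(3·x + 4) + 1)·(-4·e^(x) + 1 + 4·e^(-x)) = -1711·x^6·e^(4)/80 + x^5·(-745·e^(4)/24 - 1/15) - 293·x^4·e^(4)/8 + x^3·(-197·e^(4)/6 - 4/3) - 39·x^2·e^(4)/2 + x·(-5·e^(4) - 8) + 1 + e^(4) + O(x^7).
The coefficient of x^6 is -1711·e^(4)/80.

Final answer: -1711·e^(4)/80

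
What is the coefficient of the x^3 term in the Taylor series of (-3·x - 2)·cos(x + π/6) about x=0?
Expand to order 3: (-3·x - 2)·cos(x + π/6) = x^3·(-1/6 + 3·√(3)/4) + x^2·(√(3)/2 + 3/2) + x·(1 - 3·√(3)/2) - √(3) + O(x^4).
The coefficient of x^3 is -1/6 + 3·√(3)/4.

Final answer: -1/6 + 3·√(3)/4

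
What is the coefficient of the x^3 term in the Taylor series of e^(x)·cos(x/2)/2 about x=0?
Expand to order 3: e^(x)·cos(x/2)/2 = x^3/48 + 3·x^2/16 + x/2 + 1/2 + O(x^4).
The coefficient of x^3 is 1/48.

Final answer: 1/48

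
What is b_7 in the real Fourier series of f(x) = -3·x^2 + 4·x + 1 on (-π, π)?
b_7 = (1/π) ∫_{-π}^{π} f(x)·sin(7x) dx.
Evaluate the integral (use parity and integration by parts as needed): b_7 = 8/7.

Final answer: 8/7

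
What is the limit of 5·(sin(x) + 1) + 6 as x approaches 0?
Direct substitution at x = 0 gives 11.

Final answer: 11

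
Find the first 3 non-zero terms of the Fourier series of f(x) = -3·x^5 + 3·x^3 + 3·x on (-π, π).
(-750 - 6·π^4 + 126·π^2)·sin(x) + (-18·π^2 + 24 + 3·π^4)·sin(2·x) + (-2·π^4 - 62/27 + 58·π^2/9)·sin(3·x)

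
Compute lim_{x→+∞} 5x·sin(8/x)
As x → +∞: let u = 8/x → 0⁺; then 5·x·sin(8/x) = 5·8·sin(u)/u → 5·8·1 = 40.
Limit = 40.

Final answer: 40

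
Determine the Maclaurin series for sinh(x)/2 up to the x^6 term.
x^5/240 + x^3/12 + x/2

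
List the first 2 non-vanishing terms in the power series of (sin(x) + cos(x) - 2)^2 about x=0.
1 - 2·x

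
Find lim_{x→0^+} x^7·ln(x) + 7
The product is a 0·∞ indeterminate form at x → 0⁺.
Rewrite the product as ln(x) / x^(-7) and apply L'Hôpital, or use the standard hierarchy x^(-7) ≫ |ln x| as x → 0⁺.
The indeterminate product → 0, so the limit = 7.

Final answer: 7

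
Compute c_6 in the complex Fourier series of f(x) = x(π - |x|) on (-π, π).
Compute the real Fourier coefficients first: a_6 = 0, b_6 = 0.
Then c_6 = (a_6 − i·b_6)/2 = 0.

Final answer: 0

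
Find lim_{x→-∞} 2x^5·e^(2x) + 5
The product is a 0·∞ indeterminate form at x → -∞.
Rewrite the product as 2x^5 / e^(-2x) (an ∞/∞ form) and apply L'Hôpital, or use the standard hierarchy e^(2|x|) ≫ |x^5| as x → -∞.
The indeterminate product → 0, so the limit = 5.

Final answer: 5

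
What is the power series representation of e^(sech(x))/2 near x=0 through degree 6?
-151·e·x^6/1440 + e·x^4/6 - e·x^2/4 + e/2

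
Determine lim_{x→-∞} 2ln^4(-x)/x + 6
The quotient is an ∞/∞ indeterminate form as x → -∞.
Compare growth rates of the dominant terms (exponentials ≫ polynomials ≫ logarithms), or apply L'Hôpital's rule; the quotient → 0.
Adding the constant: 0 + 6 = 6. Limit = 6.

Final answer: 6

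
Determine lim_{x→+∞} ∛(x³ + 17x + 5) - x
This is an ∞ − ∞ indeterminate form.
Multiply by (A² + AB + B²)/(A² + AB + B²) where A = ∛(x³+17x + 5), B = x to use A³ − B³ = (A−B)(A²+AB+B²); the x³ terms cancel, leaving (17x + 5)/(A²+AB+B²) with denominator ~ 3x², so the limit is 0.
Limit = 0.

Final answer: 0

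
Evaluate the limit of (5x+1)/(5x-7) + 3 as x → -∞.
Evaluate the dominant behaviour as x → -∞; each term tends to a finite value or vanishes.
Limit = 4.

Final answer: 4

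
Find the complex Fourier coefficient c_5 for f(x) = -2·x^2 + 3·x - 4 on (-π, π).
Compute the real Fourier coefficients first: a_5 = 8/25, b_5 = 6/5.
Then c_5 = (a_5 − i·b_5)/2 = 4/25 - 3·i/5.

Final answer: 4/25 - 3·i/5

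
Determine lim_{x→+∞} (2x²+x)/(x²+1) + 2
Evaluate the dominant behaviour as x → +∞; each term tends to a finite value or vanishes.
Limit = 4.

Final answer: 4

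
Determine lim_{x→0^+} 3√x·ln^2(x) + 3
The product is a 0·∞ indeterminate form at x → 0⁺.
Rewrite the product as 3·ln^2(x) / x^(-1/2) and apply L'Hôpital, or use the standard hierarchy x^(-1/2) ≫ |ln x|^2 as x → 0⁺.
The indeterminate product → 0, so the limit = 3.

Final answer: 3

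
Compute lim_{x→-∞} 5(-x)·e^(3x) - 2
The product is a 0·∞ indeterminate form at x → -∞.
Rewrite the product as 5(-x) / e^(-3x) (an ∞/∞ form) and apply L'Hôpital, or use the standard hierarchy e^(3|x|) ≫ |(-x)| as x → -∞.
The indeterminate product → 0, so the limit = -2.

Final answer: -2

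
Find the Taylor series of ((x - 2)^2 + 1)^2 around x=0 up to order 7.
x^4 - 8·x^3 + 26·x^2 - 40·x + 25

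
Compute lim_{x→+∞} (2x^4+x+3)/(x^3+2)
This is an ∞/∞ indeterminate form as x → +∞.
Divide numerator and denominator by x^4 and let the lower-order terms vanish; the numerator's degree 4 exceeds the denominator's degree 3, so the quotient diverges.
Limit = ∞.

Final answer: ∞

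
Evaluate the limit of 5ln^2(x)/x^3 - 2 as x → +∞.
The quotient is an ∞/∞ indeterminate form as x → +∞.
The polynomial denominator x^3 dominates the logarithmic numerator (any positive power of x ≫ ln^2(x) as x → ∞), so the quotient → 0.
Adding the constant: 0 - 2 = -2. Limit = -2.

Final answer: -2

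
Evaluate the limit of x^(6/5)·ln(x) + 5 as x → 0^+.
The product is a 0·∞ indeterminate form at x → 0⁺.
Rewrite the product as ln(x) / x^(-6/5) and apply L'Hôpital, or use the standard hierarchy x^(-6/5) ≫ |ln x| as x → 0⁺.
The indeterminate product → 0, so the limit = 5.

Final answer: 5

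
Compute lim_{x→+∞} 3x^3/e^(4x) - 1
The quotient is an ∞/∞ indeterminate form as x → +∞.
The exponential denominator e^(4x) dominates the polynomial numerator (e^x ≫ x^3 as x → ∞), so the quotient → 0.
Adding the constant: 0 - 1 = -1. Limit = -1.

Final answer: -1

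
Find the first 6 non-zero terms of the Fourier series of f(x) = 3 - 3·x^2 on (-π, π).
12·cos(x) - 3·cos(2·x) + 4·cos(3·x)/3 - 3·cos(4·x)/4 + 12·cos(5·x)/25 - π^2 + 3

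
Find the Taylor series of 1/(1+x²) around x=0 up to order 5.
x^4 - x^2 + 1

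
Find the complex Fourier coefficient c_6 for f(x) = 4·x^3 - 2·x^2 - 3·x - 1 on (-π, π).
Compute the real Fourier coefficients first: a_6 = -2/9, b_6 = 11/9 - 4·π^2/3.
Then c_6 = (a_6 − i·b_6)/2 = -1/9 - 11·i/18 + 2·i·π^2/3.

Final answer: -1/9 - 11·i/18 + 2·i·π^2/3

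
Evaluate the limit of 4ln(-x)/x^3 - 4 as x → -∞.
The quotient is an ∞/∞ indeterminate form as x → -∞.
Compare growth rates of the dominant terms (exponentials ≫ polynomials ≫ logarithms), or apply L'Hôpital's rule; the quotient → 0.
Adding the constant: 0 - 4 = -4. Limit = -4.

Final answer: -4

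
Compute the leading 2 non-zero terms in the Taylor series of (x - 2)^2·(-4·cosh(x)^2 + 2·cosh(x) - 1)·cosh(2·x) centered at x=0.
12·x - 12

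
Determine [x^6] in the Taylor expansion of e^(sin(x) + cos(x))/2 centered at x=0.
71·e/1440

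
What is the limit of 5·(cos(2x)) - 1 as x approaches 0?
Direct substitution at x = 0 gives 4.

Final answer: 4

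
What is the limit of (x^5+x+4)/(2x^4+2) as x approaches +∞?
This is an ∞/∞ indeterminate form as x → +∞.
Divide numerator and denominator by x^5 and let the lower-order terms vanish; the numerator's degree 5 exceeds the denominator's degree 4, so the quotient diverges.
Limit = ∞.

Final answer: ∞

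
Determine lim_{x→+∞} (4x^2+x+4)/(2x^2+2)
This is an ∞/∞ indeterminate form as x → +∞.
Divide numerator and denominator by x^2 and let the lower-order terms vanish; the leading terms give 4/2 = 2.
Limit = 2.

Final answer: 2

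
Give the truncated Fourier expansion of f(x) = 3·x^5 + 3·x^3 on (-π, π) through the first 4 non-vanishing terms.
(-114·π^2 + 6·π^4 + 684)·sin(x) + (-3·π^4 - 18 + 12·π^2)·sin(2·x) + (-22·π^2/9 + 44/27 + 2·π^4)·sin(3·x) + (-3·π^4/2 - 9/64 + 3·π^2/8)·sin(4·x)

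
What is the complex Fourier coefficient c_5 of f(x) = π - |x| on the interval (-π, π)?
Compute the real Fourier coefficients first: a_5 = 4/(25·π), b_5 = 0.
Then c_5 = (a_5 − i·b_5)/2 = 2/(25·π).

Final answer: 2/(25·π)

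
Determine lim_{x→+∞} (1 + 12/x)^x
As x → +∞: this is the defining limit (1 + 12/x)^x → e^12.
Limit = e^(12).

Final answer: e^(12)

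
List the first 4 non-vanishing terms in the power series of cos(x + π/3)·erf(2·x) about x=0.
3·√(3)·x^4/√(π) - 11·x^3/(3·√(π)) - 2·√(3)·x^2/√(π) + 2·x/√(π)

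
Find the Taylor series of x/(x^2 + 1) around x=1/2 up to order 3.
2/5 + 12·(x - 1/2)/25 - 88·(x - 1/2)^2/125 + 112·(x - 1/2)^3/625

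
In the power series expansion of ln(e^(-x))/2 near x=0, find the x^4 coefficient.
Expand to order 4: ln(e^(-x))/2 = -x/2 + O(x^5).
The coefficient of x^4 is 0.

Final answer: 0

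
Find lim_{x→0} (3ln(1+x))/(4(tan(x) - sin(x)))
Both numerator and denominator → 0 as x → 0; this is a 0/0 indeterminate form.
Expand each to leading order near x = 0: numerator ~ 3·x, denominator ~ 2·x^3.
The limit of the ratio is ∞.

Final answer: ∞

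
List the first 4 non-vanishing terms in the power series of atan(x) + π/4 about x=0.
x^5/5 - x^3/3 + x + π/4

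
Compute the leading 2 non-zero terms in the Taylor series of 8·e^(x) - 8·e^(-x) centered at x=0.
8·x^3/3 + 16·x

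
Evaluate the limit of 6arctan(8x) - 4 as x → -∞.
Evaluate the dominant behaviour as x → -∞; each term tends to a finite value or vanishes.
Limit = -3·π - 4.

Final answer: -3·π - 4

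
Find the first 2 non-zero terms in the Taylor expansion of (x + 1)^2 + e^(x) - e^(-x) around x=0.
4·x + 1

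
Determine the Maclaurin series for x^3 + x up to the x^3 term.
x^3 + x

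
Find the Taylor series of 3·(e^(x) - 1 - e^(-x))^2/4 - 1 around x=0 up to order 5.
-x^5/40 + x^4 - x^3/2 + 3·x^2 - 3·x - 1/4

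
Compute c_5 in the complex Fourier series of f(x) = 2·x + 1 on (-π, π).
Compute the real Fourier coefficients first: a_5 = 0, b_5 = 4/5.
Then c_5 = (a_5 − i·b_5)/2 = -2·i/5.

Final answer: -2·i/5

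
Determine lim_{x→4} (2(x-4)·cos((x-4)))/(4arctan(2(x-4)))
Both numerator and denominator → 0 as x → 4; this is a 0/0 indeterminate form.
Expand each to leading order near x = 4: numerator ~ 2·(x - 4), denominator ~ 8·(x - 4).
The limit of the ratio is 1/4.

Final answer: 1/4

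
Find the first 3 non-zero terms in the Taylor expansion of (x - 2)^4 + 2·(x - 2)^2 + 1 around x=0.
26·x^2 - 40·x + 25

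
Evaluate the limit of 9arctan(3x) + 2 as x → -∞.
Evaluate the dominant behaviour as x → -∞; each term tends to a finite value or vanishes.
Limit = 2 - 9·π/2.

Final answer: 2 - 9·π/2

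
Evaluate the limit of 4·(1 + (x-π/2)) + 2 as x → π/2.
Direct substitution at x = π/2 gives 6.

Final answer: 6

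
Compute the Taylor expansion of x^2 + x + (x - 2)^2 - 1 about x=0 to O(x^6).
2·x^2 - 3·x + 3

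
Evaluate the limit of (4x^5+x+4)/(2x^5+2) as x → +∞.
This is an ∞/∞ indeterminate form as x → +∞.
Divide numerator and denominator by x^5 and let the lower-order terms vanish; the leading terms give 4/2 = 2.
Limit = 2.

Final answer: 2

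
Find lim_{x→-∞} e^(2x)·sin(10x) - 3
Evaluate the dominant behaviour as x → -∞; each term tends to a finite value or vanishes.
Limit = -3.

Final answer: -3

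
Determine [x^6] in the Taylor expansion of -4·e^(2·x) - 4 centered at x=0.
Expand to order 6: -4·e^(2·x) - 4 = -16·x^6/45 - 16·x^5/15 - 8·x^4/3 - 16·x^3/3 - 8·x^2 - 8·x - 8 + O(x^7).
The coefficient of x^6 is -16/45.

Final answer: -16/45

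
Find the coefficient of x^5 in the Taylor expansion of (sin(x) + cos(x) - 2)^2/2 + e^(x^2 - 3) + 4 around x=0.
Expand to order 5: (sin(x) + cos(x) - 2)^2/2 + e^(x^2 - 3) + 4 = 7·x^5/60 + x^4·(-1/12 + e^(-3)/2) - x^3/3 + x^2·(e^(-3) + 1) - x + e^(-3) + 9/2 + O(x^6).
The coefficient of x^5 is 7/60.

Final answer: 7/60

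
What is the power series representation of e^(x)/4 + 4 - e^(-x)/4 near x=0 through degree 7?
x^7/10080 + x^5/240 + x^3/12 + x/2 + 4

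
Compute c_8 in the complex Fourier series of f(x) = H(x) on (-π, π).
Compute the real Fourier coefficients first: a_8 = 0, b_8 = 0.
Then c_8 = (a_8 − i·b_8)/2 = 0.

Final answer: 0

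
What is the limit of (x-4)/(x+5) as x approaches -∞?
Evaluate the dominant behaviour as x → -∞; each term tends to a finite value or vanishes.
Limit = 1.

Final answer: 1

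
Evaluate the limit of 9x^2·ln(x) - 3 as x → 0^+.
The product is a 0·∞ indeterminate form at x → 0⁺.
Rewrite the product as 9·ln(x) / x^(-2) and apply L'Hôpital, or use the standard hierarchy x^(-2) ≫ |ln x| as x → 0⁺.
The indeterminate product → 0, so the limit = -3.

Final answer: -3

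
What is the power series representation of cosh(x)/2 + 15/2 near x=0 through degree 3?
x^2/4 + 8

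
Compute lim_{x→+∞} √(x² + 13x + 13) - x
This is an ∞ − ∞ indeterminate form.
Multiply and divide by the conjugate √(x²+13x + 13) + x; the x² terms cancel, leaving (13x + 13)/(√(x²+13x + 13)+x) → 13/2.
Limit = 13/2.

Final answer: 13/2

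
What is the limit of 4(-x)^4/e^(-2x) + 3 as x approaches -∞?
The quotient is an ∞/∞ indeterminate form as x → -∞.
Compare growth rates of the dominant terms (exponentials ≫ polynomials ≫ logarithms), or apply L'Hôpital's rule; the quotient → 0.
Adding the constant: 0 + 3 = 3. Limit = 3.

Final answer: 3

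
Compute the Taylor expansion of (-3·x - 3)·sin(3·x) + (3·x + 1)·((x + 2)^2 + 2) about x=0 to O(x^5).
27·x^4/2 + 33·x^3/2 + 4·x^2 + 13·x + 6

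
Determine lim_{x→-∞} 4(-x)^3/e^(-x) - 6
The quotient is an ∞/∞ indeterminate form as x → -∞.
Compare growth rates of the dominant terms (exponentials ≫ polynomials ≫ logarithms), or apply L'Hôpital's rule; the quotient → 0.
Adding the constant: 0 - 6 = -6. Limit = -6.

Final answer: -6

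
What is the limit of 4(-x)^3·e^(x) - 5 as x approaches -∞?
The product is a 0·∞ indeterminate form at x → -∞.
Rewrite the product as 4(-x)^3 / e^(-x) (an ∞/∞ form) and apply L'Hôpital, or use the standard hierarchy e^(|x|) ≫ |(-x)^3| as x → -∞.
The indeterminate product → 0, so the limit = -5.

Final answer: -5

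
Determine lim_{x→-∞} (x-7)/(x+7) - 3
Evaluate the dominant behaviour as x → -∞; each term tends to a finite value or vanishes.
Limit = -2.

Final answer: -2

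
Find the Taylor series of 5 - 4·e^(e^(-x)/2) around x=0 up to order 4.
-49·x^4·e^(1/2)/96 + 11·x^3·e^(1/2)/12 - 3·x^2·e^(1/2)/2 + 2·x·e^(1/2) - 4·e^(1/2) + 5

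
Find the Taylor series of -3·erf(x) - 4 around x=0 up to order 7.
x^7/(7·√(π)) - 3·x^5/(5·√(π)) + 2·x^3/√(π) - 6·x/√(π) - 4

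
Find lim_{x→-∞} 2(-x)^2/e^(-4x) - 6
The quotient is an ∞/∞ indeterminate form as x → -∞.
Compare growth rates of the dominant terms (exponentials ≫ polynomials ≫ logarithms), or apply L'Hôpital's rule; the quotient → 0.
Adding the constant: 0 - 6 = -6. Limit = -6.

Final answer: -6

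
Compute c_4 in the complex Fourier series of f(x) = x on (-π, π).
Compute the real Fourier coefficients first: a_4 = 0, b_4 = -1/2.
Then c_4 = (a_4 − i·b_4)/2 = i/4.

Final answer: i/4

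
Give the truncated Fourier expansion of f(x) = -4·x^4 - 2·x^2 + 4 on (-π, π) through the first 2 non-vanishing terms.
(-184 + 32·π^2)·cos(x) - 4·π^4/5 - 2·π^2/3 + 4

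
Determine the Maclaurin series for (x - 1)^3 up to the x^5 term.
x^3 - 3·x^2 + 3·x - 1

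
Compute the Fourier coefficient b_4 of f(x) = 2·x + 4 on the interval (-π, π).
b_4 = (1/π) ∫_{-π}^{π} f(x)·sin(4x) dx.
Evaluate the integral (use parity and integration by parts as needed): b_4 = -1.

Final answer: -1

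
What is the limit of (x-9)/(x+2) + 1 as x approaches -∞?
Evaluate the dominant behaviour as x → -∞; each term tends to a finite value or vanishes.
Limit = 2.

Final answer: 2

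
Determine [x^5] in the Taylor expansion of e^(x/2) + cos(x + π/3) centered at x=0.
Expand to order 5: e^(x/2) + cos(x + π/3) = x^5·(1/3840 - √(3)/240) + 3·x^4/128 + x^3·(1/48 + √(3)/12) - x^2/8 + x·(1/2 - √(3)/2) + 3/2 + O(x^6).
The coefficient of x^5 is 1/3840 - √(3)/240.

Final answer: 1/3840 - √(3)/240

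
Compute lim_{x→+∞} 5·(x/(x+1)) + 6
Evaluate the dominant behaviour as x → +∞; each term tends to a finite value or vanishes.
Limit = 11.

Final answer: 11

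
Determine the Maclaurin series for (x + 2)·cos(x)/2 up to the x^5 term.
x^5/48 + x^4/24 - x^3/4 - x^2/2 + x/2 + 1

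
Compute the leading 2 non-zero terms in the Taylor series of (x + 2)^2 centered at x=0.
4·x + 4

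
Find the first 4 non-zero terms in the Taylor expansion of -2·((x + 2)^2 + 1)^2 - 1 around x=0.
-16·x^3 - 52·x^2 - 80·x - 51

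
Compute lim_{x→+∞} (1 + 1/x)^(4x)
As x → +∞: write (1 + 1/x)^(4x) = ((1 + 1/x)^x)^4 → (e^1)^4 = e^4.
Limit = e^(4).

Final answer: e^(4)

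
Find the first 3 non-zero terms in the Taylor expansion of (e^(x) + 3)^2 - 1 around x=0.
5·x^2 + 8·x + 15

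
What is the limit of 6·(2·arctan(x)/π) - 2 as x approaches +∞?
Evaluate the dominant behaviour as x → +∞; each term tends to a finite value or vanishes.
Limit = 4.

Final answer: 4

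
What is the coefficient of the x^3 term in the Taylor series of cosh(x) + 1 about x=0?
Expand to order 3: cosh(x) + 1 = x^2/2 + 2 + O(x^4).
The coefficient of x^3 is 0.

Final answer: 0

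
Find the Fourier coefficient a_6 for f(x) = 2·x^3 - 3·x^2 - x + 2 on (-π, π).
a_6 = (1/π) ∫_{-π}^{π} f(x)·cos(6x) dx.
Evaluate the integral (use parity and integration by parts as needed): a_6 = -1/3.

Final answer: -1/3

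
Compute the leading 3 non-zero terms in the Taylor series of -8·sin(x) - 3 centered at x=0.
4·x^3/3 - 8·x - 3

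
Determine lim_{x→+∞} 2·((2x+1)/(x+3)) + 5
Evaluate the dominant behaviour as x → +∞; each term tends to a finite value or vanishes.
Limit = 9.

Final answer: 9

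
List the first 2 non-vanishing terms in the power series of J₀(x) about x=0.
1 - x^2/4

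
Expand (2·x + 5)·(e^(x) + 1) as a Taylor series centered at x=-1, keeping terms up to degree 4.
(3 + 3·e)·e^(-1) + (5 + 2·e)·e^(-1)·(x + 1) + 7·e^(-1)·(x + 1)^2/2 + 3·e^(-1)·(x + 1)^3/2 + 11·e^(-1)·(x + 1)^4/24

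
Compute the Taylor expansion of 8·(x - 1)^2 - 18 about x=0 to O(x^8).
8·x^2 - 16·x - 10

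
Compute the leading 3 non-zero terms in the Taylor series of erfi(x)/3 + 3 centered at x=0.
2·x^3/(9·√(π)) + 2·x/(3·√(π)) + 3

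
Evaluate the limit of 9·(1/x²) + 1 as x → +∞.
Evaluate the dominant behaviour as x → +∞; each term tends to a finite value or vanishes.
Limit = 1.

Final answer: 1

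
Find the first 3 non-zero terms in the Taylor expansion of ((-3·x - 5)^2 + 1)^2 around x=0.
1368·x^2 + 1560·x + 676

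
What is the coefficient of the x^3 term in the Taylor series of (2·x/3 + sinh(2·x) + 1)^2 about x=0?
8/3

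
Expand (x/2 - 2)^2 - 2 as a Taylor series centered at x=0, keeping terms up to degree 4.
x^2/4 - 2·x + 2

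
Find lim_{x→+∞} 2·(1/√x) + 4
Evaluate the dominant behaviour as x → +∞; each term tends to a finite value or vanishes.
Limit = 4.

Final answer: 4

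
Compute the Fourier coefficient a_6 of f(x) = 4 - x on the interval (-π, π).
a_6 = (1/π) ∫_{-π}^{π} f(x)·cos(6x) dx.
Evaluate the integral (use parity and integration by parts as needed): a_6 = 0.

Final answer: 0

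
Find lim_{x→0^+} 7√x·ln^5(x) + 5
The product is a 0·∞ indeterminate form at x → 0⁺.
Rewrite the product as 7·ln^5(x) / x^(-1/2) and apply L'Hôpital, or use the standard hierarchy x^(-1/2) ≫ |ln x|^5 as x → 0⁺.
The indeterminate product → 0, so the limit = 5.

Final answer: 5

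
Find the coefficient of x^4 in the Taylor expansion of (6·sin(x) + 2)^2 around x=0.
Expand to order 4: (6·sin(x) + 2)^2 = -12·x^4 - 4·x^3 + 36·x^2 + 24·x + 4 + O(x^5).
The coefficient of x^4 is -12.

Final answer: -12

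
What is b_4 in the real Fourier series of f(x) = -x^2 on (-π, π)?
b_4 = (1/π) ∫_{-π}^{π} f(x)·sin(4x) dx.
Evaluate the integral (use parity and integration by parts as needed): b_4 = 0.

Final answer: 0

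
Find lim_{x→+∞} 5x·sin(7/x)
As x → +∞: let u = 7/x → 0⁺; then 5·x·sin(7/x) = 5·7·sin(u)/u → 5·7·1 = 35.
Limit = 35.

Final answer: 35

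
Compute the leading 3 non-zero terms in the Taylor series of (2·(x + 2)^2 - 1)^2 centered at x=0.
92·x^2 + 112·x + 49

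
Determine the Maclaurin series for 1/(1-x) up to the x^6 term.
x^6 + x^5 + x^4 + x^3 + x^2 + x + 1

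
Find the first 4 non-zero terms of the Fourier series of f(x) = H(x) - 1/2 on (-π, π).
2·sin(x)/π + 2·sin(3·x)/(3·π) + 2·sin(5·x)/(5·π) + 2·sin(7·x)/(7·π)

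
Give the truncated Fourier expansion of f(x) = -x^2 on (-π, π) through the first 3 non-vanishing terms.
4·cos(x) - cos(2·x) - π^2/3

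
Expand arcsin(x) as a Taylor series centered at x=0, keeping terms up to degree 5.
3·x^5/40 + x^3/6 + x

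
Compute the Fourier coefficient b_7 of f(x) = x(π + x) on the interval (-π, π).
b_7 = (1/π) ∫_{-π}^{π} f(x)·sin(7x) dx.
Evaluate the integral (use parity and integration by parts as needed): b_7 = 2·π/7.

Final answer: 2·π/7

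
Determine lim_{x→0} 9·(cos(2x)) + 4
Direct substitution at x = 0 gives 13.

Final answer: 13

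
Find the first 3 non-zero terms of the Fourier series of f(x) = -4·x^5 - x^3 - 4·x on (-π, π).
(-956 - 8·π^4 + 158·π^2)·sin(x) + (-19·π^2 + 65/2 + 4·π^4)·sin(2·x) + (-8·π^4/3 - 500/81 + 142·π^2/27)·sin(3·x)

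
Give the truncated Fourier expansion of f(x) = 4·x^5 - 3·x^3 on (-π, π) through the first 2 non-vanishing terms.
(-166·π^2 + 8·π^4 + 996)·sin(x) + (-4·π^4 - 69/2 + 23·π^2)·sin(2·x)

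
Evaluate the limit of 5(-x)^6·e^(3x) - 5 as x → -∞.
The product is a 0·∞ indeterminate form at x → -∞.
Rewrite the product as 5(-x)^6 / e^(-3x) (an ∞/∞ form) and apply L'Hôpital, or use the standard hierarchy e^(3|x|) ≫ |(-x)^6| as x → -∞.
The indeterminate product → 0, so the limit = -5.

Final answer: -5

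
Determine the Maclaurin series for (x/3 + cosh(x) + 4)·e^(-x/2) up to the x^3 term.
-5·x^3/16 + 23·x^2/24 - 13·x/6 + 5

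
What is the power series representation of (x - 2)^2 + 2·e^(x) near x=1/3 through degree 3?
25/9 + 2·e^(1/3) + (-10/3 + 2·e^(1/3))·(x - 1/3) + (1 + e^(1/3))·(x - 1/3)^2 + e^(1/3)·(x - 1/3)^3/3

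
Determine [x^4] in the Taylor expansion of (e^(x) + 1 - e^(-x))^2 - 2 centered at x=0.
Expand to order 4: (e^(x) + 1 - e^(-x))^2 - 2 = 4·x^4/3 + 2·x^3/3 + 4·x^2 + 4·x - 1 + O(x^5).
The coefficient of x^4 is 4/3.

Final answer: 4/3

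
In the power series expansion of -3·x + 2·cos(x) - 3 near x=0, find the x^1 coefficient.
Expand to order 1: -3·x + 2·cos(x) - 3 = -3·x - 1 + O(x^2).
The coefficient of x^1 is -3.

Final answer: -3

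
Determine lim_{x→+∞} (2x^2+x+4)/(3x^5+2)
This is an ∞/∞ indeterminate form as x → +∞.
Divide numerator and denominator by x^5 and let the lower-order terms vanish; the numerator's degree 2 is below the denominator's degree 5, so the quotient → 0.
Limit = 0.

Final answer: 0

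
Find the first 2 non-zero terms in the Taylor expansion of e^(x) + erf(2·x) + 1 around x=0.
x·(1 + 4/√(π)) + 2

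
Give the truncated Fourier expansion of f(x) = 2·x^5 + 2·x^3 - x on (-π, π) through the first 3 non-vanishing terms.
(-76·π^2 + 4·π^4 + 454)·sin(x) + (-2·π^4 - 11 + 8·π^2)·sin(2·x) + (-44·π^2/27 + 34/81 + 4·π^4/3)·sin(3·x)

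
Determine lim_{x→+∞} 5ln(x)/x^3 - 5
The quotient is an ∞/∞ indeterminate form as x → +∞.
The polynomial denominator x^3 dominates the logarithmic numerator (any positive power of x ≫ ln(x) as x → ∞), so the quotient → 0.
Adding the constant: 0 - 5 = -5. Limit = -5.

Final answer: -5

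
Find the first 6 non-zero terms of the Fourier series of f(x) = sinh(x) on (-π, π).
sin(x)·sinh(π)/π - 4·sin(2·x)·sinh(π)/(5·π) + 3·sin(3·x)·sinh(π)/(5·π) - 8·sin(4·x)·sinh(π)/(17·π) + 5·sin(5·x)·sinh(π)/(13·π) - 12·sin(6·x)·sinh(π)/(37·π)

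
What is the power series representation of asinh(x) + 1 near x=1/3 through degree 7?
asinh(1/3) + 1 + 3·√(10)·(x - 1/3)/10 - 9·√(10)·(x - 1/3)^2/200 - 63·√(10)·(x - 1/3)^3/2000 + 81·√(10)·(x - 1/3)^4/3200 + 1701·√(10)·(x - 1/3)^5/800000 - 209709·√(10)·(x - 1/3)^6/16000000 + 5644647·√(10)·(x - 1/3)^7/1120000000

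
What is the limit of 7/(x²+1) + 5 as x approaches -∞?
Evaluate the dominant behaviour as x → -∞; each term tends to a finite value or vanishes.
Limit = 5.

Final answer: 5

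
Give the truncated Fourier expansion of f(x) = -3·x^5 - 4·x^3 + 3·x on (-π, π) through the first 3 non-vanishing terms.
(-666 - 6·π^4 + 112·π^2)·sin(x) + (-11·π^2 + 27/2 + 3·π^4)·sin(2·x) + (-2·π^4 + 22/27 + 16·π^2/9)·sin(3·x)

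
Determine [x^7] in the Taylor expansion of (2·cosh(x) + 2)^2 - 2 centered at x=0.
Expand to order 7: (2·cosh(x) + 2)^2 - 2 = 17·x^6/90 + 5·x^4/3 + 8·x^2 + 14 + O(x^8).
The coefficient of x^7 is 0.

Final answer: 0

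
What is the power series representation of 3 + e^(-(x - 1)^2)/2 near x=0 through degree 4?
-5·x^4·e^(-1)/12 - x^3·e^(-1)/3 + x^2·e^(-1)/2 + x·e^(-1) + e^(-1)/2 + 3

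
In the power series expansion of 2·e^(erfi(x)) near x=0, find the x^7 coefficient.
Expand to order 7: 2·e^(erfi(x)) = x^7·(16/(315·π^(7/2)) + 8/(9·π^(5/2)) + 2/(21·√(π)) + 76/(45·π^(3/2))) + x^6·(8/(45·π^3) + 16/(9·π^2) + 56/(45·π)) + x^5·(8/(15·π^(5/2)) + 2/(5·√(π)) + 8/(3·π^(3/2))) + x^4·(4/(3·π^2) + 8/(3·π)) + x^3·(8/(3·π^(3/2)) + 4/(3·√(π))) + 4·x^2/π + 4·x/√(π) + 2 + O(x^8).
The coefficient of x^7 is 16/(315·π^(7/2)) + 8/(9·π^(5/2)) + 2/(21·√(π)) + 76/(45·π^(3/2)).

Final answer: 16/(315·π^(7/2)) + 8/(9·π^(5/2)) + 2/(21·√(π)) + 76/(45·π^(3/2))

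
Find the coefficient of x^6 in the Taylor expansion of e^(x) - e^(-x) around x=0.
Expand to order 6: e^(x) - e^(-x) = x^5/60 + x^3/3 + 2·x + O(x^7).
The coefficient of x^6 is 0.

Final answer: 0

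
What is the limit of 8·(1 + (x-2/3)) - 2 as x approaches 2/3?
Direct substitution at x = 2/3 gives 6.

Final answer: 6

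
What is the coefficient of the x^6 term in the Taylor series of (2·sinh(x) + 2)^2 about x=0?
Expand to order 6: (2·sinh(x) + 2)^2 = 8·x^6/45 + x^5/15 + 4·x^4/3 + 4·x^3/3 + 4·x^2 + 8·x + 4 + O(x^7).
The coefficient of x^6 is 8/45.

Final answer: 8/45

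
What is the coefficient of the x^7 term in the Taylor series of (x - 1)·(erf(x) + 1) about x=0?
Expand to order 7: (x - 1)·(erf(x) + 1) = x^7/(21·√(π)) + x^6/(5·√(π)) - x^5/(5·√(π)) - 2·x^4/(3·√(π)) + 2·x^3/(3·√(π)) + 2·x^2/√(π) + x·(1 - 2/√(π)) - 1 + O(x^8).
The coefficient of x^7 is 1/(21·√(π)).

Final answer: 1/(21·√(π))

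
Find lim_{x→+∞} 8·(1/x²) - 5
Evaluate the dominant behaviour as x → +∞; each term tends to a finite value or vanishes.
Limit = -5.

Final answer: -5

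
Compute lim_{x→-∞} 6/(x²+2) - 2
Evaluate the dominant behaviour as x → -∞; each term tends to a finite value or vanishes.
Limit = -2.

Final answer: -2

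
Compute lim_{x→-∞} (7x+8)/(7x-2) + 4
Evaluate the dominant behaviour as x → -∞; each term tends to a finite value or vanishes.
Limit = 5.

Final answer: 5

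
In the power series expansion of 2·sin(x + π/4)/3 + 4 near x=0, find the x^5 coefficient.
Expand to order 5: 2·sin(x + π/4)/3 + 4 = √(2)·x^5/360 + √(2)·x^4/72 - √(2)·x^3/18 - √(2)·x^2/6 + √(2)·x/3 + √(2)/3 + 4 + O(x^6).
The coefficient of x^5 is √(2)/360.

Final answer: √(2)/360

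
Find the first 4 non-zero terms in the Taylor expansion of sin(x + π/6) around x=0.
-√(3)·x^3/12 - x^2/4 + √(3)·x/2 + 1/2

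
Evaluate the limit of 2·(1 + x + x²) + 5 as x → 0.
Direct substitution at x = 0 gives 7.

Final answer: 7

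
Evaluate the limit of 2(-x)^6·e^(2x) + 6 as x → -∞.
The product is a 0·∞ indeterminate form at x → -∞.
Rewrite the product as 2(-x)^6 / e^(-2x) (an ∞/∞ form) and apply L'Hôpital, or use the standard hierarchy e^(2|x|) ≫ |(-x)^6| as x → -∞.
The indeterminate product → 0, so the limit = 6.

Final answer: 6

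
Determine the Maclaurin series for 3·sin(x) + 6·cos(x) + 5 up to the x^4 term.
x^4/4 - x^3/2 - 3·x^2 + 3·x + 11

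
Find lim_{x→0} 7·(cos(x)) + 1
Direct substitution at x = 0 gives 8.

Final answer: 8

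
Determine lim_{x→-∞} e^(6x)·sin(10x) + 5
Evaluate the dominant behaviour as x → -∞; each term tends to a finite value or vanishes.
Limit = 5.

Final answer: 5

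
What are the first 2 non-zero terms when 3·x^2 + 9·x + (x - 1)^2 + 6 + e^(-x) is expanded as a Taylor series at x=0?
6·x + 8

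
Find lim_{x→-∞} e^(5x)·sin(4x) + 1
Evaluate the dominant behaviour as x → -∞; each term tends to a finite value or vanishes.
Limit = 1.

Final answer: 1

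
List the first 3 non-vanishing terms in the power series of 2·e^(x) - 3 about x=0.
x^2 + 2·x - 1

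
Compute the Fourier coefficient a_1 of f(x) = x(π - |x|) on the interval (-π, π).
a_1 = (1/π) ∫_{-π}^{π} f(x)·cos(1x) dx.
Evaluate the integral (use parity and integration by parts as needed): a_1 = 0.

Final answer: 0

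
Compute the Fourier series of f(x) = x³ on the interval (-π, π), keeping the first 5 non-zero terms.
(-12 + 2·π^2)·sin(x) + (3/2 - π^2)·sin(2·x) + (-4/9 + 2·π^2/3)·sin(3·x) + (3/16 - π^2/2)·sin(4·x) + (-12/125 + 2·π^2/5)·sin(5·x)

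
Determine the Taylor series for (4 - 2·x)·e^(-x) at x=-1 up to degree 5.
6·e - 8·e·(x + 1) + 5·e·(x + 1)^2 - 2·e·(x + 1)^3 + 7·e·(x + 1)^4/12 - 2·e·(x + 1)^5/15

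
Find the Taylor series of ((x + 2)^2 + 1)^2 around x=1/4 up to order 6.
9409/256 + 873·(x - 1/4)/16 + 259·(x - 1/4)^2/8 + 9·(x - 1/4)^3 + (x - 1/4)^4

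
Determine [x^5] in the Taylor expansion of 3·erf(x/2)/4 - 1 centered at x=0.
Expand to order 5: 3·erf(x/2)/4 - 1 = 3·x^5/(640·√(π)) - x^3/(16·√(π)) + 3·x/(4·√(π)) - 1 + O(x^6).
The coefficient of x^5 is 3/(640·√(π)).

Final answer: 3/(640·√(π))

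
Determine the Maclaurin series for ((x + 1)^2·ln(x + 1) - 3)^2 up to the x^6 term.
x^6/36 + 19·x^5/30 + 41·x^4/12 + x^3 - 8·x^2 - 6·x + 9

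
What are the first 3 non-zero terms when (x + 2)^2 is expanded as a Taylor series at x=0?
x^2 + 4·x + 4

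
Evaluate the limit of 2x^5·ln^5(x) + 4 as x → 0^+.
The product is a 0·∞ indeterminate form at x → 0⁺.
Rewrite the product as 2·ln^5(x) / x^(-5) and apply L'Hôpital, or use the standard hierarchy x^(-5) ≫ |ln x|^5 as x → 0⁺.
The indeterminate product → 0, so the limit = 4.

Final answer: 4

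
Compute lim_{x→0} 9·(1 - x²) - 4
Direct substitution at x = 0 gives 5.

Final answer: 5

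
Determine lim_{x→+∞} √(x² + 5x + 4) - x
As x → +∞: multiply by the conjugate to get (5x+4)/(√(x²+5x+4)+x); the denominator ~ 2x, so the limit is 5/2.
Limit = 5/2.

Final answer: 5/2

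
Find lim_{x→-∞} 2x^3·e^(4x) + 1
The product is a 0·∞ indeterminate form at x → -∞.
Rewrite the product as 2x^3 / e^(-4x) (an ∞/∞ form) and apply L'Hôpital, or use the standard hierarchy e^(4|x|) ≫ |x^3| as x → -∞.
The indeterminate product → 0, so the limit = 1.

Final answer: 1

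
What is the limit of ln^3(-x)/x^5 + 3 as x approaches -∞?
The quotient is an ∞/∞ indeterminate form as x → -∞.
Compare growth rates of the dominant terms (exponentials ≫ polynomials ≫ logarithms), or apply L'Hôpital's rule; the quotient → 0.
Adding the constant: 0 + 3 = 3. Limit = 3.

Final answer: 3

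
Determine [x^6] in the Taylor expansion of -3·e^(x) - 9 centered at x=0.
Expand to order 6: -3·e^(x) - 9 = -x^6/240 - x^5/40 - x^4/8 - x^3/2 - 3·x^2/2 - 3·x - 12 + O(x^7).
The coefficient of x^6 is -1/240.

Final answer: -1/240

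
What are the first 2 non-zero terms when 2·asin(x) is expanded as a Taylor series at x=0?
x^3/3 + 2·x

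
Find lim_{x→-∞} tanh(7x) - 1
Evaluate the dominant behaviour as x → -∞; each term tends to a finite value or vanishes.
Limit = -2.

Final answer: -2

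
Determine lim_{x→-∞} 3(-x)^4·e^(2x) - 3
The product is a 0·∞ indeterminate form at x → -∞.
Rewrite the product as 3(-x)^4 / e^(-2x) (an ∞/∞ form) and apply L'Hôpital, or use the standard hierarchy e^(2|x|) ≫ |(-x)^4| as x → -∞.
The indeterminate product → 0, so the limit = -3.

Final answer: -3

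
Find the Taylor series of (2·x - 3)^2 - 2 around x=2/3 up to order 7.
7/9 - 20·(x - 2/3)/3 + 4·(x - 2/3)^2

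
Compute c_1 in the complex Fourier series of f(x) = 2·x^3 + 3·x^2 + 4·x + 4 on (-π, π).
Compute the real Fourier coefficients first: a_1 = -12, b_1 = -16 + 4·π^2.
Then c_1 = (a_1 − i·b_1)/2 = -6 - 2·i·π^2 + 8·i.

Final answer: -6 - 2·i·π^2 + 8·i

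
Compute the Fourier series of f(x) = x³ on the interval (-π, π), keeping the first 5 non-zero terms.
(-12 + 2·π^2)·sin(x) + (3/2 - π^2)·sin(2·x) + (-4/9 + 2·π^2/3)·sin(3·x) + (3/16 - π^2/2)·sin(4·x) + (-12/125 + 2·π^2/5)·sin(5·x)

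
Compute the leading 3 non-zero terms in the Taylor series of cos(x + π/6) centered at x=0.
-√(3)·x^2/4 - x/2 + √(3)/2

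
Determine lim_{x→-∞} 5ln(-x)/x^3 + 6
The quotient is an ∞/∞ indeterminate form as x → -∞.
Compare growth rates of the dominant terms (exponentials ≫ polynomials ≫ logarithms), or apply L'Hôpital's rule; the quotient → 0.
Adding the constant: 0 + 6 = 6. Limit = 6.

Final answer: 6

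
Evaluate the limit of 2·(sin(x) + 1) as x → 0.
Direct substitution at x = 0 gives 2.

Final answer: 2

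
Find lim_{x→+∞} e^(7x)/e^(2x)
This is an ∞/∞ indeterminate form as x → +∞.
Rewrite e^(7x)/e^(2x) = e^((7−2)x) = e^(5x); the exponent coefficient is 5 > 0 so e^(5x) → ∞.
Limit = ∞.

Final answer: ∞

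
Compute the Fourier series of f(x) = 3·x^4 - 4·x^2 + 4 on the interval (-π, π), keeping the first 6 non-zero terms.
(160 - 24·π^2)·cos(x) + (-13 + 6·π^2)·cos(2·x) + (32/9 - 8·π^2/3)·cos(3·x) + (-25/16 + 3·π^2/2)·cos(4·x) + (544/625 - 24·π^2/25)·cos(5·x) - 4·π^2/3 + 4 + 3·π^4/5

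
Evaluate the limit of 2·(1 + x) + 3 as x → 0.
Direct substitution at x = 0 gives 5.

Final answer: 5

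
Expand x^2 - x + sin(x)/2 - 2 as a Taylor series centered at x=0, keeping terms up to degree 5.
x^5/240 - x^3/12 + x^2 - x/2 - 2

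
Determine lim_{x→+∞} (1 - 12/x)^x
As x → +∞: this is the defining limit (1 - 12/x)^x → e^(-12).
Limit = e^(-12).

Final answer: e^(-12)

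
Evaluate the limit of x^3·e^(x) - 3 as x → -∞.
The product is a 0·∞ indeterminate form at x → -∞.
Rewrite the product as x^3 / e^(-x) (an ∞/∞ form) and apply L'Hôpital, or use the standard hierarchy e^(|x|) ≫ |x^3| as x → -∞.
The indeterminate product → 0, so the limit = -3.

Final answer: -3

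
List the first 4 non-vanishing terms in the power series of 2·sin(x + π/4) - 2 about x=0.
-√(2)·x^3/6 - √(2)·x^2/2 + √(2)·x - 2 + √(2)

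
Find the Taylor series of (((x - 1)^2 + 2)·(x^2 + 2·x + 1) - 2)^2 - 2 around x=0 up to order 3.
16·x^2 + 8·x - 1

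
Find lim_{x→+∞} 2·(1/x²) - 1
Evaluate the dominant behaviour as x → +∞; each term tends to a finite value or vanishes.
Limit = -1.

Final answer: -1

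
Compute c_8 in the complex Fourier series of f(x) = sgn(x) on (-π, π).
Compute the real Fourier coefficients first: a_8 = 0, b_8 = 0.
Then c_8 = (a_8 − i·b_8)/2 = 0.

Final answer: 0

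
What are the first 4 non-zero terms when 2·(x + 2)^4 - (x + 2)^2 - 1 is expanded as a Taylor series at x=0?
16·x^3 + 47·x^2 + 60·x + 27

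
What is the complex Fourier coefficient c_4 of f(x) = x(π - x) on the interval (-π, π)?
Compute the real Fourier coefficients first: a_4 = -1/4, b_4 = -π/2.
Then c_4 = (a_4 − i·b_4)/2 = -1/8 + i·π/4.

Final answer: -1/8 + i·π/4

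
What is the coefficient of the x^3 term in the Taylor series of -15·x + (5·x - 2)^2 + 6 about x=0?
Expand to order 3: -15·x + (5·x - 2)^2 + 6 = 25·x^2 - 35·x + 10 + O(x^4).
The coefficient of x^3 is 0.

Final answer: 0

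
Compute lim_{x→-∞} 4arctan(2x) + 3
Evaluate the dominant behaviour as x → -∞; each term tends to a finite value or vanishes.
Limit = 3 - 2·π.

Final answer: 3 - 2·π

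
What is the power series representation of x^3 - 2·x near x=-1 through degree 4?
1 + (x + 1) - 3·(x + 1)^2 + (x + 1)^3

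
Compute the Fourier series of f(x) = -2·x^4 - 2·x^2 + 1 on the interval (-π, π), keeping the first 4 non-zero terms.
(-88 + 16·π^2)·cos(x) + (4 - 4·π^2)·cos(2·x) + (-8/27 + 16·π^2/9)·cos(3·x) - 2·π^4/5 - 2·π^2/3 + 1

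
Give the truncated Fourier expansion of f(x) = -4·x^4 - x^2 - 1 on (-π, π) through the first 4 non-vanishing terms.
(-188 + 32·π^2)·cos(x) + (11 - 8·π^2)·cos(2·x) + (-52/27 + 32·π^2/9)·cos(3·x) - 4·π^4/5 - π^2/3 - 1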